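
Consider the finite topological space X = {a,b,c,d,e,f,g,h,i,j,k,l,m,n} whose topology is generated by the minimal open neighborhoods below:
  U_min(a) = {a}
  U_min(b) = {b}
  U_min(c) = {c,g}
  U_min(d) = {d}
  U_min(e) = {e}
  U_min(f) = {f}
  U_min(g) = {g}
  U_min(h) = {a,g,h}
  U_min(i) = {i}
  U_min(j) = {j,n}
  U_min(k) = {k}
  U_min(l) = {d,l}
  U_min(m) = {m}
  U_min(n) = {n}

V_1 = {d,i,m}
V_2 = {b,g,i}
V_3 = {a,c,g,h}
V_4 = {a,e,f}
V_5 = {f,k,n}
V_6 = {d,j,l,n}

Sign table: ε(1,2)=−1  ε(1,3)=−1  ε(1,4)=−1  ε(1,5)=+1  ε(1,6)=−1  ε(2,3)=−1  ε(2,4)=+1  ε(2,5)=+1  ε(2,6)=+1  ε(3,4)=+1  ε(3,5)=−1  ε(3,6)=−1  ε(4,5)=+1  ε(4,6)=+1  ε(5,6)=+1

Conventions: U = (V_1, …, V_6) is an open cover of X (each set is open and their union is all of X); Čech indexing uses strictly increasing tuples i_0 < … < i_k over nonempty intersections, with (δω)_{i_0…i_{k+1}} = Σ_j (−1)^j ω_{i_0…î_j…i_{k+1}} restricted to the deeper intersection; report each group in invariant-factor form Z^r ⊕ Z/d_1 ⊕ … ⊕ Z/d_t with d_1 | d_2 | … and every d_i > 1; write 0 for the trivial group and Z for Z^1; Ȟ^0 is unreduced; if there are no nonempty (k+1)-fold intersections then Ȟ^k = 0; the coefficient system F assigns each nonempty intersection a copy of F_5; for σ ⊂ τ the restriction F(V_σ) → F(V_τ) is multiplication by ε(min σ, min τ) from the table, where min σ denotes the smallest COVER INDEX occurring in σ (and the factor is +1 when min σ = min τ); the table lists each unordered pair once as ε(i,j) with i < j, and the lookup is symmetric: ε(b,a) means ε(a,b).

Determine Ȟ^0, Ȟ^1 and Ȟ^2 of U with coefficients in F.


nonempty overlaps:
  V12={i} V16={d} V23={g} V34={a} V45={f} V56={n}
C dims 6,6; δ0: rk_F5 6
degree 0: 6−6−0 = 0 → Ȟ^0 ≅ 0
degree 1: 6−0−6 = 0 → Ȟ^1 ≅ 0
degree 2: 0−0−0 = 0 → Ȟ^2 ≅ 0

Ȟ^0(U;F) ≅ 0, Ȟ^1(U;F) ≅ 0, Ȟ^2(U;F) ≅ 0


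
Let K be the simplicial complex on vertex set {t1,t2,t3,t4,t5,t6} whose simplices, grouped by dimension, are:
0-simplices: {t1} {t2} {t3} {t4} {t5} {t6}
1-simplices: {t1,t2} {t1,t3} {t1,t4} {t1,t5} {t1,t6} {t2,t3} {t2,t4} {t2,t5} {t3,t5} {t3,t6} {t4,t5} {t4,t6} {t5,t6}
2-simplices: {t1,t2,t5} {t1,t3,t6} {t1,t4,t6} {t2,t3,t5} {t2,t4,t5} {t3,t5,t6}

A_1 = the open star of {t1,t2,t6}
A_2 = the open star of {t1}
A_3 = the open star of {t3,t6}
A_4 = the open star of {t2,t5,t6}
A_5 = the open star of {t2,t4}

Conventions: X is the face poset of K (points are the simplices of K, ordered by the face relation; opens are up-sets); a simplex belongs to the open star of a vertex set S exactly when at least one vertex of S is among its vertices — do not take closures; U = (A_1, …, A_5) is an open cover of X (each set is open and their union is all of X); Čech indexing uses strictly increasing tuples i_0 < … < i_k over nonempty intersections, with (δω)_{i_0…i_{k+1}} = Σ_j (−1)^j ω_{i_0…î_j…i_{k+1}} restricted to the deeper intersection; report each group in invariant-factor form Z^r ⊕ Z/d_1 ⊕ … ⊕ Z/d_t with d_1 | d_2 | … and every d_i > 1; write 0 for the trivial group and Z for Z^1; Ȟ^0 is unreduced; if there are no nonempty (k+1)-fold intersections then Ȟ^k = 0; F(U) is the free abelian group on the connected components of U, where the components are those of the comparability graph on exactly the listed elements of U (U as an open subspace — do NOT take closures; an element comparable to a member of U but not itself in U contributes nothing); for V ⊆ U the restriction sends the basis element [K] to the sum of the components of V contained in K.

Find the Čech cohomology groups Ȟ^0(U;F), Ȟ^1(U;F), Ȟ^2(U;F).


cover nerve:
  A1={{t1},{t2},{t6},{t1,t2},{t1,t3},{t1,t4},{t1,t5},{t1,t6},{t2,t3},{t2,t4},{t2,t5},{t3,t6},{t4,t6},{t5,t6},{t1,t2,t5},{t1,t3,t6},{t1,t4,t6},{t2,t3,t5},{t2,t4,t5},{t3,t5,t6}} A2={{t1},{t1,t2},{t1,t3},{t1,t4},{t1,t5},{t1,t6},{t1,t2,t5},{t1,t3,t6},{t1,t4,t6}} A3={{t3},{t6},{t1,t3},{t1,t6},{t2,t3},{t3,t5},{t3,t6},{t4,t6},{t5,t6},{t1,t3,t6},{t1,t4,t6},{t2,t3,t5},{t3,t5,t6}} A4={{t2},{t5},{t6},{t1,t2},{t1,t5},{t1,t6},{t2,t3},{t2,t4},{t2,t5},{t3,t5},{t3,t6},{t4,t5},{t4,t6},{t5,t6},{t1,t2,t5},{t1,t3,t6},{t1,t4,t6},{t2,t3,t5},{t2,t4,t5},{t3,t5,t6}} A5={{t2},{t4},{t1,t2},{t1,t4},{t2,t3},{t2,t4},{t2,t5},{t4,t5},{t4,t6},{t1,t2,t5},{t1,t4,t6},{t2,t3,t5},{t2,t4,t5}}
  A12={{t1},{t1,t2},{t1,t3},{t1,t4},{t1,t5},{t1,t6},{t1,t2,t5},{t1,t3,t6},{t1,t4,t6}} A13={{t6},{t1,t3},{t1,t6},{t2,t3},{t3,t6},{t4,t6},{t5,t6},{t1,t3,t6},{t1,t4,t6},{t2,t3,t5},{t3,t5,t6}} A14={{t2},{t6},{t1,t2},{t1,t5},{t1,t6},{t2,t3},{t2,t4},{t2,t5},{t3,t6},{t4,t6},{t5,t6},{t1,t2,t5},{t1,t3,t6},{t1,t4,t6},{t2,t3,t5},{t2,t4,t5},{t3,t5,t6}} A15={{t2},{t1,t2},{t1,t4},{t2,t3},{t2,t4},{t2,t5},{t4,t6},{t1,t2,t5},{t1,t4,t6},{t2,t3,t5},{t2,t4,t5}} A23={{t1,t3},{t1,t6},{t1,t3,t6},{t1,t4,t6}} A24={{t1,t2},{t1,t5},{t1,t6},{t1,t2,t5},{t1,t3,t6},{t1,t4,t6}} A25={{t1,t2},{t1,t4},{t1,t2,t5},{t1,t4,t6}} A34={{t6},{t1,t6},{t2,t3},{t3,t5},{t3,t6},{t4,t6},{t5,t6},{t1,t3,t6},{t1,t4,t6},{t2,t3,t5},{t3,t5,t6}} A35={{t2,t3},{t4,t6},{t1,t4,t6},{t2,t3,t5}} A45={{t2},{t1,t2},{t2,t3},{t2,t4},{t2,t5},{t4,t5},{t4,t6},{t1,t2,t5},{t1,t4,t6},{t2,t3,t5},{t2,t4,t5}}
  A123={{t1,t3},{t1,t6},{t1,t3,t6},{t1,t4,t6}} A124={{t1,t2},{t1,t5},{t1,t6},{t1,t2,t5},{t1,t3,t6},{t1,t4,t6}} A125={{t1,t2},{t1,t4},{t1,t2,t5},{t1,t4,t6}} A134={{t6},{t1,t6},{t2,t3},{t3,t6},{t4,t6},{t5,t6},{t1,t3,t6},{t1,t4,t6},{t2,t3,t5},{t3,t5,t6}} A135={{t2,t3},{t4,t6},{t1,t4,t6},{t2,t3,t5}} A145={{t2},{t1,t2},{t2,t3},{t2,t4},{t2,t5},{t4,t6},{t1,t2,t5},{t1,t4,t6},{t2,t3,t5},{t2,t4,t5}} A234={{t1,t6},{t1,t3,t6},{t1,t4,t6}} A235={{t1,t4,t6}} A245={{t1,t2},{t1,t2,t5},{t1,t4,t6}} A345={{t2,t3},{t4,t6},{t1,t4,t6},{t2,t3,t5}}
  A1234={{t1,t6},{t1,t3,t6},{t1,t4,t6}} A1235={{t1,t4,t6}} A1245={{t1,t2},{t1,t2,t5},{t1,t4,t6}} A1345={{t2,t3},{t4,t6},{t1,t4,t6},{t2,t3,t5}} A2345={{t1,t4,t6}}
  A12345={{t1,t4,t6}}
components per intersection:
  A1: {{t1},{t2},{t6},{t1,t2},{t1,t3},{t1,t4},{t1,t5},{t1,t6},{t2,t3},{t2,t4},{t2,t5},{t3,t6},{t4,t6},{t5,t6},{t1,t2,t5},{t1,t3,t6},{t1,t4,t6},{t2,t3,t5},{t2,t4,t5},{t3,t5,t6}}
  A2: {{t1},{t1,t2},{t1,t3},{t1,t4},{t1,t5},{t1,t6},{t1,t2,t5},{t1,t3,t6},{t1,t4,t6}}
  A3: {{t3},{t6},{t1,t3},{t1,t6},{t2,t3},{t3,t5},{t3,t6},{t4,t6},{t5,t6},{t1,t3,t6},{t1,t4,t6},{t2,t3,t5},{t3,t5,t6}}
  A4: {{t2},{t5},{t6},{t1,t2},{t1,t5},{t1,t6},{t2,t3},{t2,t4},{t2,t5},{t3,t5},{t3,t6},{t4,t5},{t4,t6},{t5,t6},{t1,t2,t5},{t1,t3,t6},{t1,t4,t6},{t2,t3,t5},{t2,t4,t5},{t3,t5,t6}}
  A5: {{t2},{t4},{t1,t2},{t1,t4},{t2,t3},{t2,t4},{t2,t5},{t4,t5},{t4,t6},{t1,t2,t5},{t1,t4,t6},{t2,t3,t5},{t2,t4,t5}}
  A12: {{t1},{t1,t2},{t1,t3},{t1,t4},{t1,t5},{t1,t6},{t1,t2,t5},{t1,t3,t6},{t1,t4,t6}}
  A13: {{t6},{t1,t3},{t1,t6},{t3,t6},{t4,t6},{t5,t6},{t1,t3,t6},{t1,t4,t6},{t3,t5,t6}} {{t2,t3},{t2,t3,t5}}
  A14: {{t2},{t1,t2},{t1,t5},{t2,t3},{t2,t4},{t2,t5},{t1,t2,t5},{t2,t3,t5},{t2,t4,t5}} {{t6},{t1,t6},{t3,t6},{t4,t6},{t5,t6},{t1,t3,t6},{t1,t4,t6},{t3,t5,t6}}
  A15: {{t2},{t1,t2},{t2,t3},{t2,t4},{t2,t5},{t1,t2,t5},{t2,t3,t5},{t2,t4,t5}} {{t1,t4},{t4,t6},{t1,t4,t6}}
  A23: {{t1,t3},{t1,t6},{t1,t3,t6},{t1,t4,t6}}
  A24: {{t1,t2},{t1,t5},{t1,t2,t5}} {{t1,t6},{t1,t3,t6},{t1,t4,t6}}
  A25: {{t1,t2},{t1,t2,t5}} {{t1,t4},{t1,t4,t6}}
  A34: {{t6},{t1,t6},{t2,t3},{t3,t5},{t3,t6},{t4,t6},{t5,t6},{t1,t3,t6},{t1,t4,t6},{t2,t3,t5},{t3,t5,t6}}
  A35: {{t2,t3},{t2,t3,t5}} {{t4,t6},{t1,t4,t6}}
  A45: {{t2},{t1,t2},{t2,t3},{t2,t4},{t2,t5},{t4,t5},{t1,t2,t5},{t2,t3,t5},{t2,t4,t5}} {{t4,t6},{t1,t4,t6}}
  A123: {{t1,t3},{t1,t6},{t1,t3,t6},{t1,t4,t6}}
  A124: {{t1,t2},{t1,t5},{t1,t2,t5}} {{t1,t6},{t1,t3,t6},{t1,t4,t6}}
  A125: {{t1,t2},{t1,t2,t5}} {{t1,t4},{t1,t4,t6}}
  A134: {{t6},{t1,t6},{t3,t6},{t4,t6},{t5,t6},{t1,t3,t6},{t1,t4,t6},{t3,t5,t6}} {{t2,t3},{t2,t3,t5}}
  A135: {{t2,t3},{t2,t3,t5}} {{t4,t6},{t1,t4,t6}}
  A145: {{t2},{t1,t2},{t2,t3},{t2,t4},{t2,t5},{t1,t2,t5},{t2,t3,t5},{t2,t4,t5}} {{t4,t6},{t1,t4,t6}}
  A234: {{t1,t6},{t1,t3,t6},{t1,t4,t6}}
  A235: {{t1,t4,t6}}
  A245: {{t1,t2},{t1,t2,t5}} {{t1,t4,t6}}
  A345: {{t2,t3},{t2,t3,t5}} {{t4,t6},{t1,t4,t6}}
  A1234: {{t1,t6},{t1,t3,t6},{t1,t4,t6}}
  A1235: {{t1,t4,t6}}
  A1245: {{t1,t2},{t1,t2,t5}} {{t1,t4,t6}}
  A1345: {{t2,t3},{t2,t3,t5}} {{t4,t6},{t1,t4,t6}}
  A2345: {{t1,t4,t6}}
  A12345: {{t1,t4,t6}}
C dims 5,17,17,7; δ0: rk 4, SNF 1^4; δ1: rk 11, SNF 1^11; δ2: rk 6, SNF 1^6
Ȟ^0: (5−4)−0=1 ⇒ Z
Ȟ^1: (17−11)−4=2 ⇒ Z^2
Ȟ^2: (17−6)−11=0 ⇒ 0

Ȟ^0 ≅ Z,  Ȟ^1 ≅ Z^2,  Ȟ^2 ≅ 0


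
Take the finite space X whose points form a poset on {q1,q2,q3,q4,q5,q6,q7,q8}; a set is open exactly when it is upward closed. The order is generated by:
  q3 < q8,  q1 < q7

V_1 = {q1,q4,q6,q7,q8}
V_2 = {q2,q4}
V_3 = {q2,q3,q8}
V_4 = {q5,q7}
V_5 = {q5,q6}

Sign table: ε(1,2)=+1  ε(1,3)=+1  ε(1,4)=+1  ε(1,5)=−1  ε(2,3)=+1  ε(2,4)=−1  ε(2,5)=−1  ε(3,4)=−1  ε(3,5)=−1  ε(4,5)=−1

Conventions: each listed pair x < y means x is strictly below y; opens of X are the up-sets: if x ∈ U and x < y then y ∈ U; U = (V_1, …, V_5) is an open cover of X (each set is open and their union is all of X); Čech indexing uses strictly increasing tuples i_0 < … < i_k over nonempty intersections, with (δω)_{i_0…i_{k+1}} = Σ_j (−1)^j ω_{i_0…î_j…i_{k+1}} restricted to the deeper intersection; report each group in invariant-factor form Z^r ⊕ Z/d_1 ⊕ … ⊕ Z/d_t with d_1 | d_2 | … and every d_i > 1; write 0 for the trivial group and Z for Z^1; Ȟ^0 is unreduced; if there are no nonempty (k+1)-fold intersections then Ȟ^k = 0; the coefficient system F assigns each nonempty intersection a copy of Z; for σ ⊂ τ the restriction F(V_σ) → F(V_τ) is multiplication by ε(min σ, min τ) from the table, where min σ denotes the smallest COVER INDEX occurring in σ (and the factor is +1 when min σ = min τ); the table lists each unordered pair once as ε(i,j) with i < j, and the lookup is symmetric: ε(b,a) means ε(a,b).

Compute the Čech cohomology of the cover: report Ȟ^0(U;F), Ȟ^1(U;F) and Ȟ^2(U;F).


Ȟ^0 = Z,  Ȟ^1 = Z^2,  Ȟ^2 = 0

nonempty intersections:
  V12={q4} V13={q8} V14={q7} V15={q6} V23={q2} V45={q5}
C dims 5,6; δ0: rk 4, SNF 1^4
Ȟ^0: (5−4)−0=1 ⇒ Z
Ȟ^1: (6−0)−4=2 ⇒ Z^2
Ȟ^2: (0−0)−0=0 ⇒ 0


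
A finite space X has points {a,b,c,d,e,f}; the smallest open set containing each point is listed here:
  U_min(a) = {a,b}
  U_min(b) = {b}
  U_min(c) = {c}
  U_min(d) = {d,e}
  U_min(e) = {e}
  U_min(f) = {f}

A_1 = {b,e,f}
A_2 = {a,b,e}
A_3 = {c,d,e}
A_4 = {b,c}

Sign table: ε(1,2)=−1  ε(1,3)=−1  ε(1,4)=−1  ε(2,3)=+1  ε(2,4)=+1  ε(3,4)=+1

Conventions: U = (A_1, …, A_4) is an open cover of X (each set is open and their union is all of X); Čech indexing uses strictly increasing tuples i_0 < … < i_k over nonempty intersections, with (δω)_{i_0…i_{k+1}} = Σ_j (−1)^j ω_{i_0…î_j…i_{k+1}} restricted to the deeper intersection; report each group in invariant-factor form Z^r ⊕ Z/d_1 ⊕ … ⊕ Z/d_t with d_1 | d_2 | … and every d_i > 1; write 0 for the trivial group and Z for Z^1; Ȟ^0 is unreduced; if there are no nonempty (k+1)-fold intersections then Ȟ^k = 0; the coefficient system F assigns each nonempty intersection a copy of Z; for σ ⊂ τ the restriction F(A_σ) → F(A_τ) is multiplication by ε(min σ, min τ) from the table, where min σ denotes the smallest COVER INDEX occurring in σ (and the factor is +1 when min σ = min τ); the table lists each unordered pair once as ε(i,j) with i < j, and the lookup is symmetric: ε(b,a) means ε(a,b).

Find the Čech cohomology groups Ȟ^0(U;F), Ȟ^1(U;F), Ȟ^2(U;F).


Ȟ^0 = Z, Ȟ^1 = Z and Ȟ^2 = 0

nerve of the cover:
  A12={b,e} A13={e} A14={b} A23={e} A24={b} A34={c}
  A123={e} A124={b}
C dims 4,6,2; δ0: rk 3, SNF 1^3; δ1: rk 2, SNF 1^2
Ȟ^0 = (4 − 3) − 0 = 1, so Ȟ^0 ≅ Z
Ȟ^1 = (6 − 2) − 3 = 1, so Ȟ^1 ≅ Z
Ȟ^2 = (2 − 0) − 2 = 0, so Ȟ^2 ≅ 0


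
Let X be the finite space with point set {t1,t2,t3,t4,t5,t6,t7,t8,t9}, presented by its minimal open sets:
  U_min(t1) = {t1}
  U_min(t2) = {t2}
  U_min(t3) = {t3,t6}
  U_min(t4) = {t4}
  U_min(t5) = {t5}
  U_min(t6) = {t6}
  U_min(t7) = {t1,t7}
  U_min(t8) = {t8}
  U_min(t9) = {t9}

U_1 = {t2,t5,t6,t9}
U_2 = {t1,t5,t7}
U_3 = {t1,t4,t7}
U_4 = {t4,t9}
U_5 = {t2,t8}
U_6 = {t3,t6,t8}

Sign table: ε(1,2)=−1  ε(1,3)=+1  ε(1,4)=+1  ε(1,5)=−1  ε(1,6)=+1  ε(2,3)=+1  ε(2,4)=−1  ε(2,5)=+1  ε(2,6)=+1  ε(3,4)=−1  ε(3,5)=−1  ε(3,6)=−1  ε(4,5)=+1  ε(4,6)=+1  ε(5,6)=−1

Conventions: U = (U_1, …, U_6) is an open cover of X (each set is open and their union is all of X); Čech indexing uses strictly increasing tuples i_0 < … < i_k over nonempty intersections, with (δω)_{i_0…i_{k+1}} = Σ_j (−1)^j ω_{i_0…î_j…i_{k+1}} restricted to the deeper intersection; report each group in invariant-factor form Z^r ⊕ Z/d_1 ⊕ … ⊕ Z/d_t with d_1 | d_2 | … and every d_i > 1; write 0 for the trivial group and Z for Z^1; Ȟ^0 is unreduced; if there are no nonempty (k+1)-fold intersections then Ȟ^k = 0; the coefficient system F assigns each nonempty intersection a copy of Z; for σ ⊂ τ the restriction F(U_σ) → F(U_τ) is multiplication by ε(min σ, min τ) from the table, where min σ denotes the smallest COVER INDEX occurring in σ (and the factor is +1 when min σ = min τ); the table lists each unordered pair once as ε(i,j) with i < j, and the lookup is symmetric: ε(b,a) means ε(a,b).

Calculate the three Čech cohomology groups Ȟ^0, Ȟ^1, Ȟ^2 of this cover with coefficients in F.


nonempty intersections:
  U12={t5} U14={t9} U15={t2} U16={t6} U23={t1,t7} U34={t4} U56={t8}
C dims 6,7; δ0: rk 5, SNF 1^5
Ȟ^0: (6−5)−0=1 ⇒ Z
Ȟ^1: (7−0)−5=2 ⇒ Z^2
Ȟ^2: (0−0)−0=0 ⇒ 0

Ȟ^0 ≅ Z; Ȟ^1 ≅ Z^2; Ȟ^2 ≅ 0


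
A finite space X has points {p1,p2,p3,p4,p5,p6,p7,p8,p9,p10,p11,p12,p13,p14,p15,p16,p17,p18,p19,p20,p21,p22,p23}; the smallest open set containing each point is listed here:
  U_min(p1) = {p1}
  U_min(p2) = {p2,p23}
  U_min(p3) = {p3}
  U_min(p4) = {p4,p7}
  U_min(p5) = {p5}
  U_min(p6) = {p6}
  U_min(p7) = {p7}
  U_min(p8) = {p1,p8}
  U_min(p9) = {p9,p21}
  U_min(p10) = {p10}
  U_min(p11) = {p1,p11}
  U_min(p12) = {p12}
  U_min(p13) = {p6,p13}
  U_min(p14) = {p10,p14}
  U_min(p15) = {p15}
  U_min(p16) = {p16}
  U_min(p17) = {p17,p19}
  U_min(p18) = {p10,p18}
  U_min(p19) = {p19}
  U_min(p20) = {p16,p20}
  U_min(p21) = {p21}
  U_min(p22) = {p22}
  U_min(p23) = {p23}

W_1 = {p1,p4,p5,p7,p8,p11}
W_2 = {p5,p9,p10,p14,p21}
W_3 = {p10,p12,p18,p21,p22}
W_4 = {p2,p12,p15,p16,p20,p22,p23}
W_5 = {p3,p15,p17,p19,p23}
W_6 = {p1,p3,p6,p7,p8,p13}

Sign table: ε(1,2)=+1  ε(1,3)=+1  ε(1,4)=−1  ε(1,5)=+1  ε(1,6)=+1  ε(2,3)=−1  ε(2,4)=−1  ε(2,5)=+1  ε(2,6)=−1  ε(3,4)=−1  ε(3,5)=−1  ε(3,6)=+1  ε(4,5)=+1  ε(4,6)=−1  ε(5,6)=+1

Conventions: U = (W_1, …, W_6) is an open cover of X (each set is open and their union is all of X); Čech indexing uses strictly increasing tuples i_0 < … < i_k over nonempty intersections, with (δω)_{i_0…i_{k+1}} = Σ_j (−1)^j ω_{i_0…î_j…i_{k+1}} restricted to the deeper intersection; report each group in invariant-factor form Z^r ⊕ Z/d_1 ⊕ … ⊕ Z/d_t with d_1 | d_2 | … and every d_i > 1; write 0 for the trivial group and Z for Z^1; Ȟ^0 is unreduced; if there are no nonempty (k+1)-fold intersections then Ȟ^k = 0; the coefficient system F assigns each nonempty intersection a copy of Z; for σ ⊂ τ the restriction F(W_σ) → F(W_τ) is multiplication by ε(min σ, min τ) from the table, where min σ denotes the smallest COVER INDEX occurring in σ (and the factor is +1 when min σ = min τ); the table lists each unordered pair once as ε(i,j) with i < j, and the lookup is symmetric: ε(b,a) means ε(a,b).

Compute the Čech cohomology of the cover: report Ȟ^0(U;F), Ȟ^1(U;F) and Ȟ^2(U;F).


nonempty intersections:
  W12={p5} W16={p1,p7,p8} W23={p10,p21} W34={p12,p22} W45={p15,p23} W56={p3}
C dims 6,6; δ0: rk 5, SNF 1^5
Ȟ^0: (6−5)−0=1 ⇒ Z
Ȟ^1: (6−0)−5=1 ⇒ Z
Ȟ^2: (0−0)−0=0 ⇒ 0

Ȟ^0(U;F) ≅ Z,  Ȟ^1(U;F) ≅ Z,  Ȟ^2(U;F) ≅ 0


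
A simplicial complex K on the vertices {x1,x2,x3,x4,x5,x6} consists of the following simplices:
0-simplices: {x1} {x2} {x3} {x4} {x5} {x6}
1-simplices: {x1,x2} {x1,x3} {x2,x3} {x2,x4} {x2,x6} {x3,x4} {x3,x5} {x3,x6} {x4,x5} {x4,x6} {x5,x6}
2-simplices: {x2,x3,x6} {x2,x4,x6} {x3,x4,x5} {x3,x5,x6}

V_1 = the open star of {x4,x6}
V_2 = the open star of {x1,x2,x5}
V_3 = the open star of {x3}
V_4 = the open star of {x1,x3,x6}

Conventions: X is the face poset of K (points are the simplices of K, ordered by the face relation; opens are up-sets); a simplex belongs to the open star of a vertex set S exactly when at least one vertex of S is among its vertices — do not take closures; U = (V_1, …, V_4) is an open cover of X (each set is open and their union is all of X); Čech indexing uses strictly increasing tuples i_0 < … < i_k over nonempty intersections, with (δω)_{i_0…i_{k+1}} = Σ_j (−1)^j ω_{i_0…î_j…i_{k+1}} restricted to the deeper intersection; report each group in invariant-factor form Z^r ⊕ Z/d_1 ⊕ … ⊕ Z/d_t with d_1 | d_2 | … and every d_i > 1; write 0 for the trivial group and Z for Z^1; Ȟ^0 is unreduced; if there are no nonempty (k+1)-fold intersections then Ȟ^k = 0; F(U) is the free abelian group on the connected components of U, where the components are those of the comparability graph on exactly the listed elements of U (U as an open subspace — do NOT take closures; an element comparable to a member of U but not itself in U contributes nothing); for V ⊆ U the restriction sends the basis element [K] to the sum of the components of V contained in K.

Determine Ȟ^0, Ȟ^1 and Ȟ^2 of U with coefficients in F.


cover nerve:
  V1={{x4},{x6},{x2,x4},{x2,x6},{x3,x4},{x3,x6},{x4,x5},{x4,x6},{x5,x6},{x2,x3,x6},{x2,x4,x6},{x3,x4,x5},{x3,x5,x6}} V2={{x1},{x2},{x5},{x1,x2},{x1,x3},{x2,x3},{x2,x4},{x2,x6},{x3,x5},{x4,x5},{x5,x6},{x2,x3,x6},{x2,x4,x6},{x3,x4,x5},{x3,x5,x6}} V3={{x3},{x1,x3},{x2,x3},{x3,x4},{x3,x5},{x3,x6},{x2,x3,x6},{x3,x4,x5},{x3,x5,x6}} V4={{x1},{x3},{x6},{x1,x2},{x1,x3},{x2,x3},{x2,x6},{x3,x4},{x3,x5},{x3,x6},{x4,x6},{x5,x6},{x2,x3,x6},{x2,x4,x6},{x3,x4,x5},{x3,x5,x6}}
  V12={{x2,x4},{x2,x6},{x4,x5},{x5,x6},{x2,x3,x6},{x2,x4,x6},{x3,x4,x5},{x3,x5,x6}} V13={{x3,x4},{x3,x6},{x2,x3,x6},{x3,x4,x5},{x3,x5,x6}} V14={{x6},{x2,x6},{x3,x4},{x3,x6},{x4,x6},{x5,x6},{x2,x3,x6},{x2,x4,x6},{x3,x4,x5},{x3,x5,x6}} V23={{x1,x3},{x2,x3},{x3,x5},{x2,x3,x6},{x3,x4,x5},{x3,x5,x6}} V24={{x1},{x1,x2},{x1,x3},{x2,x3},{x2,x6},{x3,x5},{x5,x6},{x2,x3,x6},{x2,x4,x6},{x3,x4,x5},{x3,x5,x6}} V34={{x3},{x1,x3},{x2,x3},{x3,x4},{x3,x5},{x3,x6},{x2,x3,x6},{x3,x4,x5},{x3,x5,x6}}
  V123={{x2,x3,x6},{x3,x4,x5},{x3,x5,x6}} V124={{x2,x6},{x5,x6},{x2,x3,x6},{x2,x4,x6},{x3,x4,x5},{x3,x5,x6}} V134={{x3,x4},{x3,x6},{x2,x3,x6},{x3,x4,x5},{x3,x5,x6}} V234={{x1,x3},{x2,x3},{x3,x5},{x2,x3,x6},{x3,x4,x5},{x3,x5,x6}}
  V1234={{x2,x3,x6},{x3,x4,x5},{x3,x5,x6}}
components per intersection:
  V1: {{x4},{x6},{x2,x4},{x2,x6},{x3,x4},{x3,x6},{x4,x5},{x4,x6},{x5,x6},{x2,x3,x6},{x2,x4,x6},{x3,x4,x5},{x3,x5,x6}}
  V2: {{x1},{x2},{x1,x2},{x1,x3},{x2,x3},{x2,x4},{x2,x6},{x2,x3,x6},{x2,x4,x6}} {{x5},{x3,x5},{x4,x5},{x5,x6},{x3,x4,x5},{x3,x5,x6}}
  V3: {{x3},{x1,x3},{x2,x3},{x3,x4},{x3,x5},{x3,x6},{x2,x3,x6},{x3,x4,x5},{x3,x5,x6}}
  V4: {{x1},{x3},{x6},{x1,x2},{x1,x3},{x2,x3},{x2,x6},{x3,x4},{x3,x5},{x3,x6},{x4,x6},{x5,x6},{x2,x3,x6},{x2,x4,x6},{x3,x4,x5},{x3,x5,x6}}
  V12: {{x2,x4},{x2,x6},{x2,x3,x6},{x2,x4,x6}} {{x4,x5},{x3,x4,x5}} {{x5,x6},{x3,x5,x6}}
  V13: {{x3,x4},{x3,x4,x5}} {{x3,x6},{x2,x3,x6},{x3,x5,x6}}
  V14: {{x6},{x2,x6},{x3,x6},{x4,x6},{x5,x6},{x2,x3,x6},{x2,x4,x6},{x3,x5,x6}} {{x3,x4},{x3,x4,x5}}
  V23: {{x1,x3}} {{x2,x3},{x2,x3,x6}} {{x3,x5},{x3,x4,x5},{x3,x5,x6}}
  V24: {{x1},{x1,x2},{x1,x3}} {{x2,x3},{x2,x6},{x2,x3,x6},{x2,x4,x6}} {{x3,x5},{x5,x6},{x3,x4,x5},{x3,x5,x6}}
  V34: {{x3},{x1,x3},{x2,x3},{x3,x4},{x3,x5},{x3,x6},{x2,x3,x6},{x3,x4,x5},{x3,x5,x6}}
  V123: {{x2,x3,x6}} {{x3,x4,x5}} {{x3,x5,x6}}
  V124: {{x2,x6},{x2,x3,x6},{x2,x4,x6}} {{x5,x6},{x3,x5,x6}} {{x3,x4,x5}}
  V134: {{x3,x4},{x3,x4,x5}} {{x3,x6},{x2,x3,x6},{x3,x5,x6}}
  V234: {{x1,x3}} {{x2,x3},{x2,x3,x6}} {{x3,x5},{x3,x4,x5},{x3,x5,x6}}
  V1234: {{x2,x3,x6}} {{x3,x4,x5}} {{x3,x5,x6}}
C dims 5,14,11,3; δ0: rk 4, SNF 1^4; δ1: rk 8, SNF 1^8; δ2: rk 3, SNF 1^3
Ȟ^0: (5−4)−0=1 ⇒ Z
Ȟ^1: (14−8)−4=2 ⇒ Z^2
Ȟ^2: (11−3)−8=0 ⇒ 0

Ȟ^0 = Z, Ȟ^1 = Z^2 and Ȟ^2 = 0


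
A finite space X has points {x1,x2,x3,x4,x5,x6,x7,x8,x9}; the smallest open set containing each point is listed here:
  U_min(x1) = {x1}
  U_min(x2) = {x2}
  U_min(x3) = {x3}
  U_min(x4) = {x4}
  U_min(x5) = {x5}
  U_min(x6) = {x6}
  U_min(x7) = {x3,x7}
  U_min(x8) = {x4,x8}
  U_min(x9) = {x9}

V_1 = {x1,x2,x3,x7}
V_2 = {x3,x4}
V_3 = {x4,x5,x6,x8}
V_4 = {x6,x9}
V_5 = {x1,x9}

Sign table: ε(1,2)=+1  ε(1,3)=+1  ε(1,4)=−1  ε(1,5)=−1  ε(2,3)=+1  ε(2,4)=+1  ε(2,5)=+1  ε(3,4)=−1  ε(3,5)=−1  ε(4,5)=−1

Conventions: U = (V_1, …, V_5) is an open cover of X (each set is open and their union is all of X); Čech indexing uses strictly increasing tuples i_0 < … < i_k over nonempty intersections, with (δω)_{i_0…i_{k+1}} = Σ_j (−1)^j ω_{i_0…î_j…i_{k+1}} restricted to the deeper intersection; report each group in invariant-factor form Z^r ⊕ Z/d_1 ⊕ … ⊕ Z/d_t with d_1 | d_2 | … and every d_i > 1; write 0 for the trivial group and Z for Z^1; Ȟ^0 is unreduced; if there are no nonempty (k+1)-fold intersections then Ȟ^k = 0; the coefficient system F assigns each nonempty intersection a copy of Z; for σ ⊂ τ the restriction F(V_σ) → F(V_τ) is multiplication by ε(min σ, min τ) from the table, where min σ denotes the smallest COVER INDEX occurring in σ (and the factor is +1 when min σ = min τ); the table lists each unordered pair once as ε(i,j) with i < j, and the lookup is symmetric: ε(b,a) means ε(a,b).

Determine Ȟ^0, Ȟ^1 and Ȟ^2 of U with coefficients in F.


Ȟ^0 ≅ 0, Ȟ^1 ≅ Z/2 and Ȟ^2 ≅ 0

nerve of the cover:
  V12={x3} V15={x1} V23={x4} V34={x6} V45={x9}
C dims 5,5; δ0: rk 5, SNF 1^4·2
Ȟ^0 = (5 − 5) − 0 = 0, so Ȟ^0 ≅ 0
Ȟ^1 = (5 − 0) − 5 = 0 plus torsion [2], so Ȟ^1 ≅ Z/2
Ȟ^2 = (0 − 0) − 0 = 0, so Ȟ^2 ≅ 0


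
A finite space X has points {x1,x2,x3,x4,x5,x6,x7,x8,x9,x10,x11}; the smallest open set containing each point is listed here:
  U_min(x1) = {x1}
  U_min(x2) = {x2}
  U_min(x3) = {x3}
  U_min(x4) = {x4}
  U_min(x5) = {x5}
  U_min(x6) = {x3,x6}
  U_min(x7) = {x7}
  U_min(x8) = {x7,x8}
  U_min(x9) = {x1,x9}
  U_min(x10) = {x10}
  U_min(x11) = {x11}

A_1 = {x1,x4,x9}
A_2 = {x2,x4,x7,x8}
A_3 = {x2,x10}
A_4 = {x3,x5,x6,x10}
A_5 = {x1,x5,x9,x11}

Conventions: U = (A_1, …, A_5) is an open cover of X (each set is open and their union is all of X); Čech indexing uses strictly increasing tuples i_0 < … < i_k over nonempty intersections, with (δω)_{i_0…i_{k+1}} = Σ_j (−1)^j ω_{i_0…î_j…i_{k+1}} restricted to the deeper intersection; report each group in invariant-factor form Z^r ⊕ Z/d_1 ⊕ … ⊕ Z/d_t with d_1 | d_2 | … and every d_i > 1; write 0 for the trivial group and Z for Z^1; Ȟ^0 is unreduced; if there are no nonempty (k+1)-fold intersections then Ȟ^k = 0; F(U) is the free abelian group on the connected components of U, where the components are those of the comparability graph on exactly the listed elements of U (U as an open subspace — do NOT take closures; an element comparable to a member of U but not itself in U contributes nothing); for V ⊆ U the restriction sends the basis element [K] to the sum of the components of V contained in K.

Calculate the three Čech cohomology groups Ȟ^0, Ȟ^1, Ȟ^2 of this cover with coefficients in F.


nonempty overlaps:
  A12={x4} A15={x1,x9} A23={x2} A34={x10} A45={x5}
components per intersection:
  A1: {x1,x9} {x4}
  A2: {x2} {x4} {x7,x8}
  A3: {x2} {x10}
  A4: {x3,x6} {x5} {x10}
  A5: {x1,x9} {x5} {x11}
  A12: {x4}
  A15: {x1,x9}
  A23: {x2}
  A34: {x10}
  A45: {x5}
C dims 13,5; δ0: rk 5, SNF 1^5
degree 0: 13−5−0 = 8 → Ȟ^0 ≅ Z^8
degree 1: 5−0−5 = 0 → Ȟ^1 ≅ 0
degree 2: 0−0−0 = 0 → Ȟ^2 ≅ 0

Ȟ^0(U;F) ≅ Z^8, Ȟ^1(U;F) ≅ 0, Ȟ^2(U;F) ≅ 0


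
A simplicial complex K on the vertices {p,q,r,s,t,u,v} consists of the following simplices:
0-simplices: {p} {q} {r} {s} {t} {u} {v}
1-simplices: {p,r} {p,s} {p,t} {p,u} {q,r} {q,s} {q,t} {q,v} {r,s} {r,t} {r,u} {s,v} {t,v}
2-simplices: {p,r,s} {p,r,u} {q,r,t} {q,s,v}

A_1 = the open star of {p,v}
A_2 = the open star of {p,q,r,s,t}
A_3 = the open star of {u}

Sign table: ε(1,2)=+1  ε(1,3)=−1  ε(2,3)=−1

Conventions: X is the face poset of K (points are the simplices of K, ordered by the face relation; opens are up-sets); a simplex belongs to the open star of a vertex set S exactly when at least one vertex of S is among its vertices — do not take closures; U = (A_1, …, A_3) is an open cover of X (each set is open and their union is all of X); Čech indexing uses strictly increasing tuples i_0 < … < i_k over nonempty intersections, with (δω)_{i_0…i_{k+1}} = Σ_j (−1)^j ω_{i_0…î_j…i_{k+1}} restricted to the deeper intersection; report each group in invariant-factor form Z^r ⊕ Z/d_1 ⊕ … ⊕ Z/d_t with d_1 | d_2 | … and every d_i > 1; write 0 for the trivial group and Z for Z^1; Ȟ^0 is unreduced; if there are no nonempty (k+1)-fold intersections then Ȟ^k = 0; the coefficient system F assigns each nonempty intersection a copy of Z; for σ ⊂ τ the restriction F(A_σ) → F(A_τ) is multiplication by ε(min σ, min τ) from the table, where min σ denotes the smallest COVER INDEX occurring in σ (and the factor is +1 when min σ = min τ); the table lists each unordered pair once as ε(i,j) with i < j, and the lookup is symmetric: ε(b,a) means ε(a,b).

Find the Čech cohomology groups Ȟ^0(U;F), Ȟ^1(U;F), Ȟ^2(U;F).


Ȟ^0(U;F) ≅ Z; Ȟ^1(U;F) ≅ 0; Ȟ^2(U;F) ≅ 0

intersection data:
  A1={{p},{v},{p,r},{p,s},{p,t},{p,u},{q,v},{s,v},{t,v},{p,r,s},{p,r,u},{q,s,v}} A2={{p},{q},{r},{s},{t},{p,r},{p,s},{p,t},{p,u},{q,r},{q,s},{q,t},{q,v},{r,s},{r,t},{r,u},{s,v},{t,v},{p,r,s},{p,r,u},{q,r,t},{q,s,v}} A3={{u},{p,u},{r,u},{p,r,u}}
  A12={{p},{p,r},{p,s},{p,t},{p,u},{q,v},{s,v},{t,v},{p,r,s},{p,r,u},{q,s,v}} A13={{p,u},{p,r,u}} A23={{p,u},{r,u},{p,r,u}}
  A123={{p,u},{p,r,u}}
C dims 3,3,1; δ0: rk 2, SNF 1^2; δ1: rk 1, SNF 1^1
Ȟ^0 = (3 − 2) − 0 = 1, so Ȟ^0 ≅ Z
Ȟ^1 = (3 − 1) − 2 = 0, so Ȟ^1 ≅ 0
Ȟ^2 = (1 − 0) − 1 = 0, so Ȟ^2 ≅ 0


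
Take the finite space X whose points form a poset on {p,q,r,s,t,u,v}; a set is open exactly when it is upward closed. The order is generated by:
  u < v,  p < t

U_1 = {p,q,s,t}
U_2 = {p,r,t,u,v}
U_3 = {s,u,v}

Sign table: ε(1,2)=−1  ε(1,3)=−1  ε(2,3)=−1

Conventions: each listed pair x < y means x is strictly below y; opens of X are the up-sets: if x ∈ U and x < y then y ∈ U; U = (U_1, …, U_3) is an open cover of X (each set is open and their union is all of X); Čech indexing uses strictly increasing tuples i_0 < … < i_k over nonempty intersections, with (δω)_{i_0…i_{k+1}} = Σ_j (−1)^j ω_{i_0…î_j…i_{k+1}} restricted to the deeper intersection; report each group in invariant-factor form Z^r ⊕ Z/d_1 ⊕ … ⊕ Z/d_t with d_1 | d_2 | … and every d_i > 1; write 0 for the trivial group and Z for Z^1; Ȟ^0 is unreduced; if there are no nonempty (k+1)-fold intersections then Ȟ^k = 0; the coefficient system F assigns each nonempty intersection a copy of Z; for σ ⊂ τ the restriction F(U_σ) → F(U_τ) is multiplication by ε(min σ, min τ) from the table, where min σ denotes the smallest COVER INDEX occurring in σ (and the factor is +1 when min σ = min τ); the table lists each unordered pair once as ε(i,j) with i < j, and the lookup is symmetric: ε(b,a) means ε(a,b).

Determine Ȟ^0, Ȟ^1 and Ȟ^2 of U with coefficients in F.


Ȟ^0 = 0; Ȟ^1 = Z/2; Ȟ^2 = 0

nerve of the cover:
  U12={p,t} U13={s} U23={u,v}
C dims 3,3; δ0: rk 3, SNF 1^2·2
Ȟ^0 = (3 − 3) − 0 = 0, so Ȟ^0 ≅ 0
Ȟ^1 = (3 − 0) − 3 = 0 plus torsion [2], so Ȟ^1 ≅ Z/2
Ȟ^2 = (0 − 0) − 0 = 0, so Ȟ^2 ≅ 0


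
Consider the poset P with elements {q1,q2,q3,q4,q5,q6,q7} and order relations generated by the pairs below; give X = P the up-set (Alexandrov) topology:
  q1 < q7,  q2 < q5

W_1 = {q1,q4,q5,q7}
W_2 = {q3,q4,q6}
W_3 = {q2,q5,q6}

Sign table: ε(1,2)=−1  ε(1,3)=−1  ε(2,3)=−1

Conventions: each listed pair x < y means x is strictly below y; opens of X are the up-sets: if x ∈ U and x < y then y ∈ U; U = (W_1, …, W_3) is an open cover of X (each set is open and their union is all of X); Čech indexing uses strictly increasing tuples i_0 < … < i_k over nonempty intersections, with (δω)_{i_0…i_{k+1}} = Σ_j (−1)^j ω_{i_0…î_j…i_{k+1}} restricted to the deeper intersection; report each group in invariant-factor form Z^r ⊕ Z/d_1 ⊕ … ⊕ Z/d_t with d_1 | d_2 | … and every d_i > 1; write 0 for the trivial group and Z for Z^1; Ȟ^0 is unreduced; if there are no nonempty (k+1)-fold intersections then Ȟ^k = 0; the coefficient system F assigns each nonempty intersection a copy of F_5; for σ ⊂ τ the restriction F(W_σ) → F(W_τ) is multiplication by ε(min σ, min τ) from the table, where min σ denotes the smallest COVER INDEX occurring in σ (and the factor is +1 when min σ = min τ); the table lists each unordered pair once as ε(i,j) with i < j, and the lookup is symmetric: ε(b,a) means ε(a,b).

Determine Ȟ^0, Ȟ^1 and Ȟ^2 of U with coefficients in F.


Ȟ^0 ≅ 0, Ȟ^1 ≅ 0, Ȟ^2 ≅ 0

nerve simplices:
  W12={q4} W13={q5} W23={q6}
C dims 3,3; δ0: rk_F5 3
degree 0: 3−3−0 = 0 → Ȟ^0 ≅ 0
degree 1: 3−0−3 = 0 → Ȟ^1 ≅ 0
degree 2: 0−0−0 = 0 → Ȟ^2 ≅ 0


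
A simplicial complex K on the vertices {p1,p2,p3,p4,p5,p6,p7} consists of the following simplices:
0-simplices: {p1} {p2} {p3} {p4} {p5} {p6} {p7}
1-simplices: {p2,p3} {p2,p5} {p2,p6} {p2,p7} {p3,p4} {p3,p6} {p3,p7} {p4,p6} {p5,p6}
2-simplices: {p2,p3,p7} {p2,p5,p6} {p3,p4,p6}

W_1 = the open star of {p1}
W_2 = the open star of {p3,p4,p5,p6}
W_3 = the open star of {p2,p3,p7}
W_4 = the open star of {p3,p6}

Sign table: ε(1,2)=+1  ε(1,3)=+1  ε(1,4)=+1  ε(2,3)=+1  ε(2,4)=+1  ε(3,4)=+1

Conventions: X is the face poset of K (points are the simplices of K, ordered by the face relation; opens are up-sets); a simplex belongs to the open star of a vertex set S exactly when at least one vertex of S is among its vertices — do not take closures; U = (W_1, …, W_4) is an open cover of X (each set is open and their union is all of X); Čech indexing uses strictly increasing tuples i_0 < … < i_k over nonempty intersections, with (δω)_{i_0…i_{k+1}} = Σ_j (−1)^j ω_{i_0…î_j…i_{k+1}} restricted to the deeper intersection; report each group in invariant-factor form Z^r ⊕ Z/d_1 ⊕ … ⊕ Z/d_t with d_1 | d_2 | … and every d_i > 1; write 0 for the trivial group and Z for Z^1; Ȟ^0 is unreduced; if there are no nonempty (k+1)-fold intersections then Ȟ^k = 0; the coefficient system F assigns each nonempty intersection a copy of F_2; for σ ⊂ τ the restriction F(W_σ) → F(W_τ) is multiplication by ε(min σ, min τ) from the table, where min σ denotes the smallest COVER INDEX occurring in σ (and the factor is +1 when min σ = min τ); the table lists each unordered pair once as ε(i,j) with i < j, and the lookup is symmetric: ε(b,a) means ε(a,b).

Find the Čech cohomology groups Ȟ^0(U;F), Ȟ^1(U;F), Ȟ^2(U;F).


Ȟ^0 = Z/2 ⊕ Z/2; Ȟ^1 = 0; Ȟ^2 = 0

nonempty intersections:
  W1={{p1}} W2={{p3},{p4},{p5},{p6},{p2,p3},{p2,p5},{p2,p6},{p3,p4},{p3,p6},{p3,p7},{p4,p6},{p5,p6},{p2,p3,p7},{p2,p5,p6},{p3,p4,p6}} W3={{p2},{p3},{p7},{p2,p3},{p2,p5},{p2,p6},{p2,p7},{p3,p4},{p3,p6},{p3,p7},{p2,p3,p7},{p2,p5,p6},{p3,p4,p6}} W4={{p3},{p6},{p2,p3},{p2,p6},{p3,p4},{p3,p6},{p3,p7},{p4,p6},{p5,p6},{p2,p3,p7},{p2,p5,p6},{p3,p4,p6}}
  W23={{p3},{p2,p3},{p2,p5},{p2,p6},{p3,p4},{p3,p6},{p3,p7},{p2,p3,p7},{p2,p5,p6},{p3,p4,p6}} W24={{p3},{p6},{p2,p3},{p2,p6},{p3,p4},{p3,p6},{p3,p7},{p4,p6},{p5,p6},{p2,p3,p7},{p2,p5,p6},{p3,p4,p6}} W34={{p3},{p2,p3},{p2,p6},{p3,p4},{p3,p6},{p3,p7},{p2,p3,p7},{p2,p5,p6},{p3,p4,p6}}
  W234={{p3},{p2,p3},{p2,p6},{p3,p4},{p3,p6},{p3,p7},{p2,p3,p7},{p2,p5,p6},{p3,p4,p6}}
C dims 4,3,1; δ0: rk_F2 2; δ1: rk_F2 1
Ȟ^0: (4−2)−0=2 ⇒ Z/2 ⊕ Z/2
Ȟ^1: (3−1)−2=0 ⇒ 0
Ȟ^2: (1−0)−1=0 ⇒ 0


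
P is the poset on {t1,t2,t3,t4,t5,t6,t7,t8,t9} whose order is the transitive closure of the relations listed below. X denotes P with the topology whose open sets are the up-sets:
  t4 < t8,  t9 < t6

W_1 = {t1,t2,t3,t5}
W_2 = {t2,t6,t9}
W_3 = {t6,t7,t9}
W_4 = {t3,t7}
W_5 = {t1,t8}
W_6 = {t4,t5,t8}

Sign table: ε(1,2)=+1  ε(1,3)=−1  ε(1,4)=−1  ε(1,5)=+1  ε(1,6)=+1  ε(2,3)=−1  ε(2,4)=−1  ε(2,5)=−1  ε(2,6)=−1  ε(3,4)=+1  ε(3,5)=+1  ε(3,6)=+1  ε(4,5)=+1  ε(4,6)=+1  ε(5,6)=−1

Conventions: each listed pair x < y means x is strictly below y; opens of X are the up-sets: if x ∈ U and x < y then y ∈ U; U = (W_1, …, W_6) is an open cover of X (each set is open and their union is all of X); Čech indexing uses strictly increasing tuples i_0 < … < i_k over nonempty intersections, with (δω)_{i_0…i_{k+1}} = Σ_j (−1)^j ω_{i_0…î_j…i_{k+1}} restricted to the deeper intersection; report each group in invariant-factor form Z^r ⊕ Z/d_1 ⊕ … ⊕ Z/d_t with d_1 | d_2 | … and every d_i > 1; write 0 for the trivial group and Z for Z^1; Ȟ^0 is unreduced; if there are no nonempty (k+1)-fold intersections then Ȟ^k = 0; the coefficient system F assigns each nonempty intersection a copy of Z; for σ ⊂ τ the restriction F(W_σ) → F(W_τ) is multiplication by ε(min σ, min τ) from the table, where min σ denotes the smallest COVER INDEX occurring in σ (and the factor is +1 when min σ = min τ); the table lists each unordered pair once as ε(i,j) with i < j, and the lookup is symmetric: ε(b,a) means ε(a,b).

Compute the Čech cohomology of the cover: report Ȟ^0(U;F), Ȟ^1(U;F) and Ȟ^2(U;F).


Ȟ^0 = 0,  Ȟ^1 = Z ⊕ Z/2,  Ȟ^2 = 0

cover nerve:
  W12={t2} W14={t3} W15={t1} W16={t5} W23={t6,t9} W34={t7} W56={t8}
C dims 6,7; δ0: rk 6, SNF 1^5·2
Ȟ^0: (6−6)−0=0 ⇒ 0
Ȟ^1: (7−0)−6=1 plus torsion [2] ⇒ Z ⊕ Z/2
Ȟ^2: (0−0)−0=0 ⇒ 0


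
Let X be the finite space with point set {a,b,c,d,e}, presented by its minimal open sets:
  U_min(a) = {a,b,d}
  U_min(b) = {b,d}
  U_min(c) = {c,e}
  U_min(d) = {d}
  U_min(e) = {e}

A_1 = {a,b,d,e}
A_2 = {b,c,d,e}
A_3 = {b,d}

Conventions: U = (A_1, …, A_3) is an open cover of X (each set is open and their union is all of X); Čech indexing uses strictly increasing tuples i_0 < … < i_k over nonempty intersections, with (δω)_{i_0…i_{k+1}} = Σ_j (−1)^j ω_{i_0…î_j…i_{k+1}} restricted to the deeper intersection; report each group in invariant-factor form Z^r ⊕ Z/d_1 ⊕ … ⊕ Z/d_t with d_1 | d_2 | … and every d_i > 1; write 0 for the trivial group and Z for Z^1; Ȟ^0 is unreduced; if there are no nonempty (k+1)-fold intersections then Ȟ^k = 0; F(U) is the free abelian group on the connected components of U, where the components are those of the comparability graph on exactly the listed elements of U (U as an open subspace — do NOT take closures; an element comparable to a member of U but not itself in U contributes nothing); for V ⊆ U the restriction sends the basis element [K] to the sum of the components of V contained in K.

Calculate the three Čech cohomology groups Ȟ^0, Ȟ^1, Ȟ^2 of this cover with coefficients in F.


Ȟ^0(U;F) ≅ Z^2,  Ȟ^1(U;F) ≅ 0,  Ȟ^2(U;F) ≅ 0

nerve simplices:
  A12={b,d,e} A13={b,d} A23={b,d}
  A123={b,d}
components per intersection:
  A1: {a,b,d} {e}
  A2: {b,d} {c,e}
  A3: {b,d}
  A12: {b,d} {e}
  A13: {b,d}
  A23: {b,d}
  A123: {b,d}
C dims 5,4,1; δ0: rk 3, SNF 1^3; δ1: rk 1, SNF 1^1
degree 0: 5−3−0 = 2 → Ȟ^0 ≅ Z^2
degree 1: 4−1−3 = 0 → Ȟ^1 ≅ 0
degree 2: 1−0−1 = 0 → Ȟ^2 ≅ 0


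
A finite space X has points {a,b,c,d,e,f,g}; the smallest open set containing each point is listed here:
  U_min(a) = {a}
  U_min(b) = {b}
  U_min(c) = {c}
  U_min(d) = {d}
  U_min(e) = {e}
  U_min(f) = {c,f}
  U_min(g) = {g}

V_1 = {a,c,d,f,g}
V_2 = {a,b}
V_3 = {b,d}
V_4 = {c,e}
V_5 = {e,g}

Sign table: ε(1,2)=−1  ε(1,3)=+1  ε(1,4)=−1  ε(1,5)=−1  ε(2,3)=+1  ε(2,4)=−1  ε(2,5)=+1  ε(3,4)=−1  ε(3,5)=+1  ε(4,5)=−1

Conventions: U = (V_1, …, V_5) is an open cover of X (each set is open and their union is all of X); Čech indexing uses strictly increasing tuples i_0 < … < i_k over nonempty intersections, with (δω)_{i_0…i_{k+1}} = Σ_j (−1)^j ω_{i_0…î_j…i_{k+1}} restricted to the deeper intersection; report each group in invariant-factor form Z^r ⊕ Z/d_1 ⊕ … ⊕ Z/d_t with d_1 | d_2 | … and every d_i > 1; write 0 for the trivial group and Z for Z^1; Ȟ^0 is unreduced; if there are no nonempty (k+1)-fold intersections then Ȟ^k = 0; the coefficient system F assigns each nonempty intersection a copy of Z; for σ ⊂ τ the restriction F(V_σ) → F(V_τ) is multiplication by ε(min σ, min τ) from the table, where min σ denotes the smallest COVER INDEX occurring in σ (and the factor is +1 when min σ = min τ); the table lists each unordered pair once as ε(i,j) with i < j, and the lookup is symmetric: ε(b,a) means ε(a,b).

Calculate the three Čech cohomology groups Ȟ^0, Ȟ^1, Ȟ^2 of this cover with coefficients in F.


nerve of the cover:
  V12={a} V13={d} V14={c} V15={g} V23={b} V45={e}
C dims 5,6; δ0: rk 5, SNF 1^4·2
Ȟ^0 = (5 − 5) − 0 = 0, so Ȟ^0 ≅ 0
Ȟ^1 = (6 − 0) − 5 = 1 plus torsion [2], so Ȟ^1 ≅ Z ⊕ Z/2
Ȟ^2 = (0 − 0) − 0 = 0, so Ȟ^2 ≅ 0

Ȟ^0(U;F) ≅ 0; Ȟ^1(U;F) ≅ Z ⊕ Z/2; Ȟ^2(U;F) ≅ 0


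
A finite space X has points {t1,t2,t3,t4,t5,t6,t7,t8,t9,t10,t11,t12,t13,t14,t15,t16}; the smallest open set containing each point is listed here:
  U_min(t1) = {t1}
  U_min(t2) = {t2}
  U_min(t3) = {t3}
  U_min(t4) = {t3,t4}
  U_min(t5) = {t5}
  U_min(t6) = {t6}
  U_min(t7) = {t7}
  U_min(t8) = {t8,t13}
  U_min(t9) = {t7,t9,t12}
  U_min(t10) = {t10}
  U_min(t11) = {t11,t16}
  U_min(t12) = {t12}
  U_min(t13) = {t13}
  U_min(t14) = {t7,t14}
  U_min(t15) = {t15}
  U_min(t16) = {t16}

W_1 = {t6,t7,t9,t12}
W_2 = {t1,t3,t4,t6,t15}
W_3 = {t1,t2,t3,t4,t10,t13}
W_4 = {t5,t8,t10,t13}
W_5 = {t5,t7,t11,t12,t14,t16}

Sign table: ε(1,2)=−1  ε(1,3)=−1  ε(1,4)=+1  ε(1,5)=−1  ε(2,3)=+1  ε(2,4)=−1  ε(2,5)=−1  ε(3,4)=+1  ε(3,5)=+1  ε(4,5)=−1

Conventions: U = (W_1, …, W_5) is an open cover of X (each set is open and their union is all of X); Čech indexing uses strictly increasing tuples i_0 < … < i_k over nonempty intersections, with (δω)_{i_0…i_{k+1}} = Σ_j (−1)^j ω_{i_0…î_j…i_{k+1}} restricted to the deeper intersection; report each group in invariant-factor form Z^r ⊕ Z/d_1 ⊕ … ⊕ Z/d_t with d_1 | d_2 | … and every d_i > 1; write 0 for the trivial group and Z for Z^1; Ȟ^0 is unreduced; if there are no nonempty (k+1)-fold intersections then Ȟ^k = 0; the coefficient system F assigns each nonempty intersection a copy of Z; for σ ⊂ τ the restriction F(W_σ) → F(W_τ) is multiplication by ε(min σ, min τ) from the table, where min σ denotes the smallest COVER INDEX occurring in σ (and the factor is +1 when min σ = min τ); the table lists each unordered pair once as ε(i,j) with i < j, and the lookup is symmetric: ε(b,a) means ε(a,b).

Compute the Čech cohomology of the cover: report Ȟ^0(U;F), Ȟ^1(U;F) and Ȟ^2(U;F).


nerve simplices:
  W12={t6} W15={t7,t12} W23={t1,t3,t4} W34={t10,t13} W45={t5}
C dims 5,5; δ0: rk 5, SNF 1^4·2
degree 0: 5−5−0 = 0 → Ȟ^0 ≅ 0
degree 1: 5−0−5 = 0 plus torsion [2] → Ȟ^1 ≅ Z/2
degree 2: 0−0−0 = 0 → Ȟ^2 ≅ 0

Ȟ^0 ≅ 0, Ȟ^1 ≅ Z/2 and Ȟ^2 ≅ 0


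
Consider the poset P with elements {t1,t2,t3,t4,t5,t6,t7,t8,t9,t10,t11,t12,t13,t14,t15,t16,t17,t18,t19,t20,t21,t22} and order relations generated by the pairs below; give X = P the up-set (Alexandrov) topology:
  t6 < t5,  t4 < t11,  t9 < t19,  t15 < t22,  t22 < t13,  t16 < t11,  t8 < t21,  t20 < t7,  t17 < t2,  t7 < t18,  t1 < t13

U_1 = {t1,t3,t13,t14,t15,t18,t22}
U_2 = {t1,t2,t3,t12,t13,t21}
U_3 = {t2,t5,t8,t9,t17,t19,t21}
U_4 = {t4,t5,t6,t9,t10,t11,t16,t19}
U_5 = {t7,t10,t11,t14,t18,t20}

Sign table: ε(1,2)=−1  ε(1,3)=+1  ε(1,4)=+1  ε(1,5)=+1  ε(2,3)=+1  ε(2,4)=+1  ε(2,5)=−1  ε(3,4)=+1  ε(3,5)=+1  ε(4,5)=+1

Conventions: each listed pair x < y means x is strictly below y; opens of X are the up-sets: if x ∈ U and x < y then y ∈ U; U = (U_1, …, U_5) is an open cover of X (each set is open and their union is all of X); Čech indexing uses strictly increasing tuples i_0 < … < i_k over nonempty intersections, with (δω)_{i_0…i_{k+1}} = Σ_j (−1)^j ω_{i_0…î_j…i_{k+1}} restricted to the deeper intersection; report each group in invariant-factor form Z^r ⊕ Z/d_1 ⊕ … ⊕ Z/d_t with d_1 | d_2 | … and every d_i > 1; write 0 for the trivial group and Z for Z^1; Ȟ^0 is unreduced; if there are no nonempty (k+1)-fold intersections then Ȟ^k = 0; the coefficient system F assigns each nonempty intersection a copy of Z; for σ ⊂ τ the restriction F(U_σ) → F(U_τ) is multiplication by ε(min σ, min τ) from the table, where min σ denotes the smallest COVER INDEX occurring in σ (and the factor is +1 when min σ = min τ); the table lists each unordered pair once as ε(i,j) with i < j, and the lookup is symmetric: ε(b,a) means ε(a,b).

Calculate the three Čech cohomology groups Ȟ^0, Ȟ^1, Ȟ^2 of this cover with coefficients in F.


Ȟ^0(U;F) ≅ 0, Ȟ^1(U;F) ≅ Z/2 and Ȟ^2(U;F) ≅ 0

nerve simplices:
  U12={t1,t3,t13} U15={t14,t18} U23={t2,t21} U34={t5,t9,t19} U45={t10,t11}
C dims 5,5; δ0: rk 5, SNF 1^4·2
degree 0: 5−5−0 = 0 → Ȟ^0 ≅ 0
degree 1: 5−0−5 = 0 plus torsion [2] → Ȟ^1 ≅ Z/2
degree 2: 0−0−0 = 0 → Ȟ^2 ≅ 0
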